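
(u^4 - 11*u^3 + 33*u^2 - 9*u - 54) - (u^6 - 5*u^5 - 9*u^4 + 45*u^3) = -u^6 + 5*u^5 + 10*u^4 - 56*u^3 + 33*u^2 - 9*u - 54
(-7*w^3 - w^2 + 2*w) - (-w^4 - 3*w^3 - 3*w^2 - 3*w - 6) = w^4 - 4*w^3 + 2*w^2 + 5*w + 6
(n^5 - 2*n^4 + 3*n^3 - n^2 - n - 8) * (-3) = -3*n^5 + 6*n^4 - 9*n^3 + 3*n^2 + 3*n + 24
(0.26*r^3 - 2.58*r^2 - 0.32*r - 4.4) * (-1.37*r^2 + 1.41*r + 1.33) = -0.3562*r^5 + 3.9012*r^4 - 2.8536*r^3 + 2.1454*r^2 - 6.6296*r - 5.852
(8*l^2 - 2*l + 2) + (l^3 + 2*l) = l^3 + 8*l^2 + 2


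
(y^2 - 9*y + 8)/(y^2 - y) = (y - 8)/y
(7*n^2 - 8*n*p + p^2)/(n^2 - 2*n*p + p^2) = (-7*n + p)/(-n + p)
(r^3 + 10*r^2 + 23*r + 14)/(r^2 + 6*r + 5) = (r^2 + 9*r + 14)/(r + 5)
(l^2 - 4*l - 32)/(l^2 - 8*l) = (l + 4)/l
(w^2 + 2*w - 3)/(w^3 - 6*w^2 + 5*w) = (w + 3)/(w*(w - 5))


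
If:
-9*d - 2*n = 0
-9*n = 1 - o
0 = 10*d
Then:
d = 0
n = 0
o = 1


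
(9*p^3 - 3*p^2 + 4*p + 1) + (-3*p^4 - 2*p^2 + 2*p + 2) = -3*p^4 + 9*p^3 - 5*p^2 + 6*p + 3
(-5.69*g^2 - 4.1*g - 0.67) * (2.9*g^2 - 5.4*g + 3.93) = -16.501*g^4 + 18.836*g^3 - 2.1647*g^2 - 12.495*g - 2.6331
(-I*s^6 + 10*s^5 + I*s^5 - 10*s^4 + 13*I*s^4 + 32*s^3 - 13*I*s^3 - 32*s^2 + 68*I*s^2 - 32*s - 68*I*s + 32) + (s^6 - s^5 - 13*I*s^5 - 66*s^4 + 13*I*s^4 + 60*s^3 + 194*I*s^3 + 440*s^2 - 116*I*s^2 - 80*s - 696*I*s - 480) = s^6 - I*s^6 + 9*s^5 - 12*I*s^5 - 76*s^4 + 26*I*s^4 + 92*s^3 + 181*I*s^3 + 408*s^2 - 48*I*s^2 - 112*s - 764*I*s - 448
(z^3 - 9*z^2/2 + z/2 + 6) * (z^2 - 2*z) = z^5 - 13*z^4/2 + 19*z^3/2 + 5*z^2 - 12*z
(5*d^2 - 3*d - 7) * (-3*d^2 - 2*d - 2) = -15*d^4 - d^3 + 17*d^2 + 20*d + 14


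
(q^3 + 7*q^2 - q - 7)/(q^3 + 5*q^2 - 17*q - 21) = (q - 1)/(q - 3)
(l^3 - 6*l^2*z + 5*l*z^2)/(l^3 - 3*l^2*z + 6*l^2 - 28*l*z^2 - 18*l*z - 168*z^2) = l*(-l^2 + 6*l*z - 5*z^2)/(-l^3 + 3*l^2*z - 6*l^2 + 28*l*z^2 + 18*l*z + 168*z^2)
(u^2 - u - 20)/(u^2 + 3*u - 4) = (u - 5)/(u - 1)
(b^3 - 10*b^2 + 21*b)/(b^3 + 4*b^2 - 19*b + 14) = b*(b^2 - 10*b + 21)/(b^3 + 4*b^2 - 19*b + 14)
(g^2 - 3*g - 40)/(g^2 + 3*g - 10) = (g - 8)/(g - 2)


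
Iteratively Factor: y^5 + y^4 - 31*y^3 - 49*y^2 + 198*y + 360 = (y + 2)*(y^4 - y^3 - 29*y^2 + 9*y + 180) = (y + 2)*(y + 4)*(y^3 - 5*y^2 - 9*y + 45) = (y + 2)*(y + 3)*(y + 4)*(y^2 - 8*y + 15) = (y - 3)*(y + 2)*(y + 3)*(y + 4)*(y - 5)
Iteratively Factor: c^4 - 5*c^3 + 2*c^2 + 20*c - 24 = (c - 3)*(c^3 - 2*c^2 - 4*c + 8) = (c - 3)*(c - 2)*(c^2 - 4) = (c - 3)*(c - 2)*(c + 2)*(c - 2)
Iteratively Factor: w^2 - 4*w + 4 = (w - 2)*(w - 2)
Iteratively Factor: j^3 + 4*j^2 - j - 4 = (j - 1)*(j^2 + 5*j + 4) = (j - 1)*(j + 1)*(j + 4)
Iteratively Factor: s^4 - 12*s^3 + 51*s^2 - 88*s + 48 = (s - 1)*(s^3 - 11*s^2 + 40*s - 48) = (s - 4)*(s - 1)*(s^2 - 7*s + 12) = (s - 4)^2*(s - 1)*(s - 3)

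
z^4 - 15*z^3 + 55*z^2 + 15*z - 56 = (z - 8)*(z - 7)*(z - 1)*(z + 1)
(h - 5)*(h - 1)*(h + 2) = h^3 - 4*h^2 - 7*h + 10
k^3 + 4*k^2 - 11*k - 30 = (k - 3)*(k + 2)*(k + 5)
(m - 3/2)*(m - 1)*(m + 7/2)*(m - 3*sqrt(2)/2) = m^4 - 3*sqrt(2)*m^3/2 + m^3 - 29*m^2/4 - 3*sqrt(2)*m^2/2 + 21*m/4 + 87*sqrt(2)*m/8 - 63*sqrt(2)/8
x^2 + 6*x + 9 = (x + 3)^2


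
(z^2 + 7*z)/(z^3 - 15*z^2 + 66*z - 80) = z*(z + 7)/(z^3 - 15*z^2 + 66*z - 80)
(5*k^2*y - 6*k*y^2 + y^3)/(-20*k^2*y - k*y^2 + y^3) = (-k + y)/(4*k + y)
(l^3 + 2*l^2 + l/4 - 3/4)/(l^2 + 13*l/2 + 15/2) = (2*l^2 + l - 1)/(2*(l + 5))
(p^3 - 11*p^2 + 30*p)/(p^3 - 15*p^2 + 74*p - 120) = p/(p - 4)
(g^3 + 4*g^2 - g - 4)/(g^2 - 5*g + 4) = (g^2 + 5*g + 4)/(g - 4)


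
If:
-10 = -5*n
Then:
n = 2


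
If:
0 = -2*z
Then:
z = 0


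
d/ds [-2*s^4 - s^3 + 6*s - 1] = -8*s^3 - 3*s^2 + 6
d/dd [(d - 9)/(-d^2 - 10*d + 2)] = (-d^2 - 10*d + 2*(d - 9)*(d + 5) + 2)/(d^2 + 10*d - 2)^2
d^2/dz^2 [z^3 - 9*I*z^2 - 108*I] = 6*z - 18*I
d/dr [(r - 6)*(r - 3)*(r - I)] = 3*r^2 - 2*r*(9 + I) + 18 + 9*I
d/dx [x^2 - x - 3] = 2*x - 1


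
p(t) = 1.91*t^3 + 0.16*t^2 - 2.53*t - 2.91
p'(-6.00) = 201.83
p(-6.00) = -394.53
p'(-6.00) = 201.83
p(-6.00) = -394.53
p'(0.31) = -1.88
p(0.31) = -3.62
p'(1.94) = 19.66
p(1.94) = 6.73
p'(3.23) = 58.28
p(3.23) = 54.95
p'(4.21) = 100.38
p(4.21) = 131.80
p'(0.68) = 0.34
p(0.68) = -3.96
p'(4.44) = 111.85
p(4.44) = 156.19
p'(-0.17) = -2.42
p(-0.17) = -2.48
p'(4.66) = 123.39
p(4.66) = 182.06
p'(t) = 5.73*t^2 + 0.32*t - 2.53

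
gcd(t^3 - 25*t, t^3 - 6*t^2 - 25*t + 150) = t^2 - 25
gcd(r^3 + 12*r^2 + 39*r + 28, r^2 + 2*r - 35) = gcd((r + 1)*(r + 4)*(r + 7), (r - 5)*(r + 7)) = r + 7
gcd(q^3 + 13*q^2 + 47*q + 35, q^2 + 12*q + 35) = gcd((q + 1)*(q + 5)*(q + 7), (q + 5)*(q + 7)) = q^2 + 12*q + 35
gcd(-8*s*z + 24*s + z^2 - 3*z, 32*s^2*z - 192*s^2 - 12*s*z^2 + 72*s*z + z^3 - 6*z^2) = -8*s + z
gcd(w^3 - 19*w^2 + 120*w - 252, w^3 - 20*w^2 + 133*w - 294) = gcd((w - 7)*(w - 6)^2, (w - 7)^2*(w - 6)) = w^2 - 13*w + 42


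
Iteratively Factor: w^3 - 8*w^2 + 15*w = (w - 5)*(w^2 - 3*w) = w*(w - 5)*(w - 3)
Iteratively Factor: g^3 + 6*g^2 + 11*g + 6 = (g + 1)*(g^2 + 5*g + 6) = (g + 1)*(g + 3)*(g + 2)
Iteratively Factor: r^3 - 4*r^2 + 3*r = (r)*(r^2 - 4*r + 3) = r*(r - 1)*(r - 3)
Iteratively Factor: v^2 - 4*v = (v - 4)*(v)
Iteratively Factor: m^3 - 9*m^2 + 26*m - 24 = (m - 2)*(m^2 - 7*m + 12) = (m - 3)*(m - 2)*(m - 4)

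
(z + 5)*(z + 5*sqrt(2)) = z^2 + 5*z + 5*sqrt(2)*z + 25*sqrt(2)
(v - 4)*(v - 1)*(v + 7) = v^3 + 2*v^2 - 31*v + 28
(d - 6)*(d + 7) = d^2 + d - 42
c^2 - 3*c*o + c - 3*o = (c + 1)*(c - 3*o)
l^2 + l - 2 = (l - 1)*(l + 2)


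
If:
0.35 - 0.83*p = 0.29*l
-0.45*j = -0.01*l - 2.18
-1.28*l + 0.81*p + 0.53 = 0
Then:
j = 4.86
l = 0.56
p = 0.23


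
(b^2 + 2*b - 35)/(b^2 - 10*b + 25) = (b + 7)/(b - 5)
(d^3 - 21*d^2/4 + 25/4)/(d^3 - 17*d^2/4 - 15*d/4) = (4*d^2 - d - 5)/(d*(4*d + 3))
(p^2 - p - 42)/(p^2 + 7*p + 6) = (p - 7)/(p + 1)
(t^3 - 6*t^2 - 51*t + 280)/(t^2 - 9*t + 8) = (t^2 + 2*t - 35)/(t - 1)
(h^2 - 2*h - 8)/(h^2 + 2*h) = (h - 4)/h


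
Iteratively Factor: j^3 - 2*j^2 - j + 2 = (j + 1)*(j^2 - 3*j + 2) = (j - 2)*(j + 1)*(j - 1)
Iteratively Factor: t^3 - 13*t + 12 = (t - 1)*(t^2 + t - 12) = (t - 1)*(t + 4)*(t - 3)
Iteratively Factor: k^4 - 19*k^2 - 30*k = (k)*(k^3 - 19*k - 30) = k*(k - 5)*(k^2 + 5*k + 6) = k*(k - 5)*(k + 2)*(k + 3)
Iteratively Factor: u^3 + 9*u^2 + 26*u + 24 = (u + 3)*(u^2 + 6*u + 8) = (u + 2)*(u + 3)*(u + 4)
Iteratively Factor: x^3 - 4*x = (x)*(x^2 - 4) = x*(x + 2)*(x - 2)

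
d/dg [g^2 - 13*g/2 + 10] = 2*g - 13/2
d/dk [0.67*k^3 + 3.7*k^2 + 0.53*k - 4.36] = 2.01*k^2 + 7.4*k + 0.53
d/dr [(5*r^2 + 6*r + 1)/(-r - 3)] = (-5*r^2 - 30*r - 17)/(r^2 + 6*r + 9)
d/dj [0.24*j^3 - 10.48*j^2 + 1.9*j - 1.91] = 0.72*j^2 - 20.96*j + 1.9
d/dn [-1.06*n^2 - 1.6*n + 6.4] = -2.12*n - 1.6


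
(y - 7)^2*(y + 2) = y^3 - 12*y^2 + 21*y + 98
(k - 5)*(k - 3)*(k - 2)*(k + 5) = k^4 - 5*k^3 - 19*k^2 + 125*k - 150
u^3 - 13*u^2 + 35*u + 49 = (u - 7)^2*(u + 1)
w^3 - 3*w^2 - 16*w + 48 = (w - 4)*(w - 3)*(w + 4)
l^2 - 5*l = l*(l - 5)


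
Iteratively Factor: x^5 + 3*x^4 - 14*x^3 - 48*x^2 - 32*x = (x + 4)*(x^4 - x^3 - 10*x^2 - 8*x) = (x - 4)*(x + 4)*(x^3 + 3*x^2 + 2*x) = x*(x - 4)*(x + 4)*(x^2 + 3*x + 2) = x*(x - 4)*(x + 1)*(x + 4)*(x + 2)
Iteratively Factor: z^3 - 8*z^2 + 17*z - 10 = (z - 5)*(z^2 - 3*z + 2) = (z - 5)*(z - 1)*(z - 2)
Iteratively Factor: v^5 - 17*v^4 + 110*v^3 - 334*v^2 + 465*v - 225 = (v - 3)*(v^4 - 14*v^3 + 68*v^2 - 130*v + 75) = (v - 5)*(v - 3)*(v^3 - 9*v^2 + 23*v - 15) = (v - 5)^2*(v - 3)*(v^2 - 4*v + 3) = (v - 5)^2*(v - 3)*(v - 1)*(v - 3)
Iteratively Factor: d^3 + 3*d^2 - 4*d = (d)*(d^2 + 3*d - 4) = d*(d - 1)*(d + 4)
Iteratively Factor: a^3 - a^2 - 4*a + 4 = (a - 2)*(a^2 + a - 2) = (a - 2)*(a - 1)*(a + 2)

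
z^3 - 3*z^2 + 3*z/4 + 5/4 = (z - 5/2)*(z - 1)*(z + 1/2)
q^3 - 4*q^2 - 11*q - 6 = (q - 6)*(q + 1)^2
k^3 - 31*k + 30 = (k - 5)*(k - 1)*(k + 6)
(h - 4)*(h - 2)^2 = h^3 - 8*h^2 + 20*h - 16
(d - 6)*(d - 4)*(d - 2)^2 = d^4 - 14*d^3 + 68*d^2 - 136*d + 96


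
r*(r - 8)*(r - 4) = r^3 - 12*r^2 + 32*r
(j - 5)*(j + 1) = j^2 - 4*j - 5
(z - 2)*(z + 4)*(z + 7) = z^3 + 9*z^2 + 6*z - 56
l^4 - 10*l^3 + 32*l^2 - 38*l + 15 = (l - 5)*(l - 3)*(l - 1)^2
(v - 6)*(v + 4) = v^2 - 2*v - 24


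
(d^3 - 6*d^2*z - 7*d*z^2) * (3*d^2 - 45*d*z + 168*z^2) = 3*d^5 - 63*d^4*z + 417*d^3*z^2 - 693*d^2*z^3 - 1176*d*z^4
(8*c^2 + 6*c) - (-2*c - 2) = 8*c^2 + 8*c + 2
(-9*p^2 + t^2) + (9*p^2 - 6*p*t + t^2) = -6*p*t + 2*t^2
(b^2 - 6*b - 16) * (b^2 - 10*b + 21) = b^4 - 16*b^3 + 65*b^2 + 34*b - 336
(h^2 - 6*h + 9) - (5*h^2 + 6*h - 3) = -4*h^2 - 12*h + 12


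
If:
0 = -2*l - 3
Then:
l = -3/2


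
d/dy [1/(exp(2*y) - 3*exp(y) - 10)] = (3 - 2*exp(y))*exp(y)/(-exp(2*y) + 3*exp(y) + 10)^2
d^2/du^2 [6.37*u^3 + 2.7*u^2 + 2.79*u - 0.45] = 38.22*u + 5.4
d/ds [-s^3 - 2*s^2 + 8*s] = -3*s^2 - 4*s + 8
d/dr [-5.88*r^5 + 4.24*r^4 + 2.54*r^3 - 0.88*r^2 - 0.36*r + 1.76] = -29.4*r^4 + 16.96*r^3 + 7.62*r^2 - 1.76*r - 0.36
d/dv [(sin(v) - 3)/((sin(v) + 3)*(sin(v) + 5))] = (6*sin(v) + cos(v)^2 + 38)*cos(v)/((sin(v) + 3)^2*(sin(v) + 5)^2)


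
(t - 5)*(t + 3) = t^2 - 2*t - 15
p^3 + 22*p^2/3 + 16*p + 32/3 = (p + 4/3)*(p + 2)*(p + 4)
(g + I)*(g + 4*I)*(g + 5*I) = g^3 + 10*I*g^2 - 29*g - 20*I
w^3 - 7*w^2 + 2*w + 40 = (w - 5)*(w - 4)*(w + 2)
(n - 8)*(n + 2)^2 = n^3 - 4*n^2 - 28*n - 32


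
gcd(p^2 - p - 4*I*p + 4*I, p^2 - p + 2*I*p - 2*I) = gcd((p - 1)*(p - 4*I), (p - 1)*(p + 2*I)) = p - 1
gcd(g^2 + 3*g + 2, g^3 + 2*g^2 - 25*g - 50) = g + 2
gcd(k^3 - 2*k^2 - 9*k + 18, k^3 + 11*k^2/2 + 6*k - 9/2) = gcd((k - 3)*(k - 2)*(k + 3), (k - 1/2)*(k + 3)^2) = k + 3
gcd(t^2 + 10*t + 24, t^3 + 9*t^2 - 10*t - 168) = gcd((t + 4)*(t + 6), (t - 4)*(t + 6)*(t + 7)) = t + 6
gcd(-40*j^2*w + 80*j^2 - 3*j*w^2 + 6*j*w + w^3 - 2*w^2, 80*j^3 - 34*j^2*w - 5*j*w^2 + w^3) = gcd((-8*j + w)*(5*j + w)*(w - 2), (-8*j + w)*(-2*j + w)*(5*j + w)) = -40*j^2 - 3*j*w + w^2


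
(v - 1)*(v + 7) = v^2 + 6*v - 7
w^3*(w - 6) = w^4 - 6*w^3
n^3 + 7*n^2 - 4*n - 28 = (n - 2)*(n + 2)*(n + 7)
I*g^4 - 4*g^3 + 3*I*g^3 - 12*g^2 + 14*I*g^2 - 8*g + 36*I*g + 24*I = (g + 2)*(g - 2*I)*(g + 6*I)*(I*g + I)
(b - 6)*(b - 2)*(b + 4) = b^3 - 4*b^2 - 20*b + 48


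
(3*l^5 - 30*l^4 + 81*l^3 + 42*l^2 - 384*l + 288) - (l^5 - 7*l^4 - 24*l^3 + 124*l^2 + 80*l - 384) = 2*l^5 - 23*l^4 + 105*l^3 - 82*l^2 - 464*l + 672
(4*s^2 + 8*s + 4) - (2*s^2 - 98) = 2*s^2 + 8*s + 102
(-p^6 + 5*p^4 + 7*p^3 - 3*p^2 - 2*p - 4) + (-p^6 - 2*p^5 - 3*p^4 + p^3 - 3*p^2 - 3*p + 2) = -2*p^6 - 2*p^5 + 2*p^4 + 8*p^3 - 6*p^2 - 5*p - 2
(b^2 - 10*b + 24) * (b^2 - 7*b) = b^4 - 17*b^3 + 94*b^2 - 168*b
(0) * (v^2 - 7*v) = 0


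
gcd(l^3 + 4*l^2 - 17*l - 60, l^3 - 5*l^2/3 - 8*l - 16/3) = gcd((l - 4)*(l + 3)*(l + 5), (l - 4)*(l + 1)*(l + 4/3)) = l - 4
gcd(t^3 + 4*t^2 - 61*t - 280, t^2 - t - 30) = t + 5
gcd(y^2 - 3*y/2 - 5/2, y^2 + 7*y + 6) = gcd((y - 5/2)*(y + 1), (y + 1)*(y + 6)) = y + 1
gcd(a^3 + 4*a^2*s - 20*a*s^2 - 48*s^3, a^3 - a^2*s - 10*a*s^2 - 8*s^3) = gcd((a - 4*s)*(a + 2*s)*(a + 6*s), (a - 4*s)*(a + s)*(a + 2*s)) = -a^2 + 2*a*s + 8*s^2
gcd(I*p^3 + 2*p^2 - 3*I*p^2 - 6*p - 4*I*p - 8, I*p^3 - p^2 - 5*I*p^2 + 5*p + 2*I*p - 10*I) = 1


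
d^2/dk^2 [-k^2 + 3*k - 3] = -2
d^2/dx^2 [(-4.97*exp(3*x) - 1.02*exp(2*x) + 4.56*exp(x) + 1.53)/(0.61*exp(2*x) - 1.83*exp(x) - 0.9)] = (-1.849337*exp(6*x) + 16.644033*exp(5*x) - 60.560922*exp(4*x) - 88.329708*exp(3*x) - 31.374297*exp(2*x) - 2.331423*exp(x) + 1.17369)*exp(x)/(0.226981*exp(6*x) - 2.042829*exp(5*x) + 5.123817*exp(4*x) - 0.100467*exp(3*x) - 7.55973*exp(2*x) - 4.4469*exp(x) - 0.729)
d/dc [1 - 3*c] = -3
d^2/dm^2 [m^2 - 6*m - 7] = 2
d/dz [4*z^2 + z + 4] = 8*z + 1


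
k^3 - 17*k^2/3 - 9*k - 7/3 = (k - 7)*(k + 1/3)*(k + 1)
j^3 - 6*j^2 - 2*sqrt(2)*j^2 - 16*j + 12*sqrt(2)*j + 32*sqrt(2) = (j - 8)*(j + 2)*(j - 2*sqrt(2))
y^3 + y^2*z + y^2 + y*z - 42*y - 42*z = (y - 6)*(y + 7)*(y + z)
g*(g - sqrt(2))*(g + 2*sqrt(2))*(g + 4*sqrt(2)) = g^4 + 5*sqrt(2)*g^3 + 4*g^2 - 16*sqrt(2)*g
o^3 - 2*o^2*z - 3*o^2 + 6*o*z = o*(o - 3)*(o - 2*z)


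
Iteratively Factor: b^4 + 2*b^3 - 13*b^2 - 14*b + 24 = (b + 4)*(b^3 - 2*b^2 - 5*b + 6) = (b - 1)*(b + 4)*(b^2 - b - 6) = (b - 1)*(b + 2)*(b + 4)*(b - 3)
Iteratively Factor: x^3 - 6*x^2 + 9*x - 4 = (x - 4)*(x^2 - 2*x + 1) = (x - 4)*(x - 1)*(x - 1)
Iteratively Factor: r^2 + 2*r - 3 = (r - 1)*(r + 3)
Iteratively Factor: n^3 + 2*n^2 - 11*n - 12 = (n + 4)*(n^2 - 2*n - 3) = (n - 3)*(n + 4)*(n + 1)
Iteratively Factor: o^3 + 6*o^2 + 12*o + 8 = (o + 2)*(o^2 + 4*o + 4) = (o + 2)^2*(o + 2)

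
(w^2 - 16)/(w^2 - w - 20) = (w - 4)/(w - 5)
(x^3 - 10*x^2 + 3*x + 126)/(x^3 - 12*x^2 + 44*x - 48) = (x^2 - 4*x - 21)/(x^2 - 6*x + 8)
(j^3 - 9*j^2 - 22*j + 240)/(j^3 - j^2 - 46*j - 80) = (j - 6)/(j + 2)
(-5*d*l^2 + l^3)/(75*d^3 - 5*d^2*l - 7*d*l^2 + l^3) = -l^2/(15*d^2 + 2*d*l - l^2)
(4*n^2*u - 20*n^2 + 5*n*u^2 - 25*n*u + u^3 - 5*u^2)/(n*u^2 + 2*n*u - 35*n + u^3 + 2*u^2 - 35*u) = (4*n + u)/(u + 7)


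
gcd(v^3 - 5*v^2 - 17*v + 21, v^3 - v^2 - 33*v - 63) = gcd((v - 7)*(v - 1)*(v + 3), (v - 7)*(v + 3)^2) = v^2 - 4*v - 21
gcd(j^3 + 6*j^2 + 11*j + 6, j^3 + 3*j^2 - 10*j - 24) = j + 2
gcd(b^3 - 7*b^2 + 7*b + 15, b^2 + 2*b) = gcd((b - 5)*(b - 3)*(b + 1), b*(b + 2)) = 1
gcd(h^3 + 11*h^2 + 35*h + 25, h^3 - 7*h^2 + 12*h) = 1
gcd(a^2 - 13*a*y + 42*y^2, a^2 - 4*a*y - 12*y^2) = -a + 6*y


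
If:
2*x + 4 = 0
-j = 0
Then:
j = 0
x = -2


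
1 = 1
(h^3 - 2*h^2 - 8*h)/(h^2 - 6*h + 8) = h*(h + 2)/(h - 2)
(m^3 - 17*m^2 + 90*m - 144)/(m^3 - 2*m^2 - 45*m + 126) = (m - 8)/(m + 7)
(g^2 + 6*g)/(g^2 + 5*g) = (g + 6)/(g + 5)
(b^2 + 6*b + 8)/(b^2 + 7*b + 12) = (b + 2)/(b + 3)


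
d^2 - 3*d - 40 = (d - 8)*(d + 5)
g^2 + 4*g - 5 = (g - 1)*(g + 5)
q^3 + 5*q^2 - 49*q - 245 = (q - 7)*(q + 5)*(q + 7)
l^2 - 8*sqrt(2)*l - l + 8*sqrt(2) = (l - 1)*(l - 8*sqrt(2))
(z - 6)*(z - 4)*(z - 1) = z^3 - 11*z^2 + 34*z - 24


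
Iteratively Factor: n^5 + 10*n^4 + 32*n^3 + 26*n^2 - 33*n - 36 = (n + 3)*(n^4 + 7*n^3 + 11*n^2 - 7*n - 12) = (n - 1)*(n + 3)*(n^3 + 8*n^2 + 19*n + 12) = (n - 1)*(n + 3)*(n + 4)*(n^2 + 4*n + 3) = (n - 1)*(n + 1)*(n + 3)*(n + 4)*(n + 3)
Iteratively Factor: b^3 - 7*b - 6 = (b - 3)*(b^2 + 3*b + 2) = (b - 3)*(b + 2)*(b + 1)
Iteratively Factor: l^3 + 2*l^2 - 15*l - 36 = (l - 4)*(l^2 + 6*l + 9) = (l - 4)*(l + 3)*(l + 3)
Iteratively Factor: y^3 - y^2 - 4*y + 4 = (y + 2)*(y^2 - 3*y + 2) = (y - 1)*(y + 2)*(y - 2)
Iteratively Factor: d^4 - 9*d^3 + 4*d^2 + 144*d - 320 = (d - 5)*(d^3 - 4*d^2 - 16*d + 64) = (d - 5)*(d - 4)*(d^2 - 16) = (d - 5)*(d - 4)*(d + 4)*(d - 4)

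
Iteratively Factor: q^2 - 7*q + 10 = (q - 2)*(q - 5)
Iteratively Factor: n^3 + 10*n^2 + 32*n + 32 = (n + 2)*(n^2 + 8*n + 16) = (n + 2)*(n + 4)*(n + 4)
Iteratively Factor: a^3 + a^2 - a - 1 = (a - 1)*(a^2 + 2*a + 1) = (a - 1)*(a + 1)*(a + 1)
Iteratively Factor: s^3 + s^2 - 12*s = (s)*(s^2 + s - 12) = s*(s + 4)*(s - 3)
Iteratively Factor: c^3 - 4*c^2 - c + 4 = (c + 1)*(c^2 - 5*c + 4) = (c - 4)*(c + 1)*(c - 1)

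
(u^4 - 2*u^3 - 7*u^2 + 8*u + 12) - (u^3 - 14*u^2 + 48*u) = u^4 - 3*u^3 + 7*u^2 - 40*u + 12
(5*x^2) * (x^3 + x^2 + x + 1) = 5*x^5 + 5*x^4 + 5*x^3 + 5*x^2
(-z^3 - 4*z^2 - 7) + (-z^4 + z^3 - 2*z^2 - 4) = -z^4 - 6*z^2 - 11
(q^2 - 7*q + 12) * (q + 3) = q^3 - 4*q^2 - 9*q + 36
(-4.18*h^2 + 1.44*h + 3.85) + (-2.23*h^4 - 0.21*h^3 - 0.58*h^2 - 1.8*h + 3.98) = -2.23*h^4 - 0.21*h^3 - 4.76*h^2 - 0.36*h + 7.83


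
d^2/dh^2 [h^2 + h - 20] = 2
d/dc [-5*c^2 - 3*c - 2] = -10*c - 3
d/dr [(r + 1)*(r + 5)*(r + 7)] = 3*r^2 + 26*r + 47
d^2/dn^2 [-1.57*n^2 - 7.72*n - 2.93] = -3.14000000000000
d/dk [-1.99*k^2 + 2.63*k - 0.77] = 2.63 - 3.98*k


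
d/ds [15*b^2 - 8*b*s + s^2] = -8*b + 2*s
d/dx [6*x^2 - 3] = 12*x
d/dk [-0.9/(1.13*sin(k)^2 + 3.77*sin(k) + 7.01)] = (2.034*sin(k) + 3.393)*cos(k)/(1.13*sin(k)^2 + 3.77*sin(k) + 7.01)^2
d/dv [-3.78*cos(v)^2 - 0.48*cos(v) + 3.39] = (7.56*cos(v) + 0.48)*sin(v)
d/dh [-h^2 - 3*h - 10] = -2*h - 3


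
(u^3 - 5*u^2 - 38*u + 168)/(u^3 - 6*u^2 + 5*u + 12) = (u^2 - u - 42)/(u^2 - 2*u - 3)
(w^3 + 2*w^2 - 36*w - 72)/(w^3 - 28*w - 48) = (w + 6)/(w + 4)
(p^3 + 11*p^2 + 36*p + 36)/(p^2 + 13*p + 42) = (p^2 + 5*p + 6)/(p + 7)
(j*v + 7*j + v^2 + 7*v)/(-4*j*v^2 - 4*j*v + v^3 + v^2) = (j*v + 7*j + v^2 + 7*v)/(v*(-4*j*v - 4*j + v^2 + v))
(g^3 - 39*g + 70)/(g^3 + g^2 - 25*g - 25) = (g^2 + 5*g - 14)/(g^2 + 6*g + 5)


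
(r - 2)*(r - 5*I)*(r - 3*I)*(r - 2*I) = r^4 - 2*r^3 - 10*I*r^3 - 31*r^2 + 20*I*r^2 + 62*r + 30*I*r - 60*I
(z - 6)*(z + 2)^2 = z^3 - 2*z^2 - 20*z - 24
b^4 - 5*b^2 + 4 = (b - 2)*(b - 1)*(b + 1)*(b + 2)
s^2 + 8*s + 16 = (s + 4)^2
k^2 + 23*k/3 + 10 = (k + 5/3)*(k + 6)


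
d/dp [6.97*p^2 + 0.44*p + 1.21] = 13.94*p + 0.44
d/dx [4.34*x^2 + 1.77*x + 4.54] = 8.68*x + 1.77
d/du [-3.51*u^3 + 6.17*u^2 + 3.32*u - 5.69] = -10.53*u^2 + 12.34*u + 3.32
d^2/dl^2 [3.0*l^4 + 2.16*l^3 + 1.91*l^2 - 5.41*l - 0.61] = 36.0*l^2 + 12.96*l + 3.82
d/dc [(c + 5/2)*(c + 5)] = 2*c + 15/2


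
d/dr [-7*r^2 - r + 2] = -14*r - 1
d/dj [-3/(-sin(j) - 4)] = -3*cos(j)/(sin(j) + 4)^2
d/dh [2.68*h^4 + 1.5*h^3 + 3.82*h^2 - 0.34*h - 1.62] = 10.72*h^3 + 4.5*h^2 + 7.64*h - 0.34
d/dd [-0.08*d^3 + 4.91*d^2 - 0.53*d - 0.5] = -0.24*d^2 + 9.82*d - 0.53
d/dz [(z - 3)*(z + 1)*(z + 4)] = 3*z^2 + 4*z - 11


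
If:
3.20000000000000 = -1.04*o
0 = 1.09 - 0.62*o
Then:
No Solution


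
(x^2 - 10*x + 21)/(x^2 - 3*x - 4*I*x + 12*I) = (x - 7)/(x - 4*I)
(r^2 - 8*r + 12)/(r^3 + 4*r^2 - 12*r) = (r - 6)/(r*(r + 6))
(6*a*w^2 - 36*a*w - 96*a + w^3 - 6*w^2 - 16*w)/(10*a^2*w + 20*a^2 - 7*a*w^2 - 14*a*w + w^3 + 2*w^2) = (6*a*w - 48*a + w^2 - 8*w)/(10*a^2 - 7*a*w + w^2)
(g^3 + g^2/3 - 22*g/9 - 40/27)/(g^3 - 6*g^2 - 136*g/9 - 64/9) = (g - 5/3)/(g - 8)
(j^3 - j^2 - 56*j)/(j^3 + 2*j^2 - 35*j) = (j - 8)/(j - 5)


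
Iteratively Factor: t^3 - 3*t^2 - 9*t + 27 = (t - 3)*(t^2 - 9) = (t - 3)^2*(t + 3)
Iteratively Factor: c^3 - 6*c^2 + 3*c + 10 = (c - 5)*(c^2 - c - 2) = (c - 5)*(c + 1)*(c - 2)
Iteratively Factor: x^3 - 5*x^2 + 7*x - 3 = (x - 1)*(x^2 - 4*x + 3) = (x - 1)^2*(x - 3)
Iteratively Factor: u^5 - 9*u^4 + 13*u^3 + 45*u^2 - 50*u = (u + 2)*(u^4 - 11*u^3 + 35*u^2 - 25*u) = u*(u + 2)*(u^3 - 11*u^2 + 35*u - 25) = u*(u - 5)*(u + 2)*(u^2 - 6*u + 5) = u*(u - 5)^2*(u + 2)*(u - 1)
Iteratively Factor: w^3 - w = (w - 1)*(w^2 + w) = w*(w - 1)*(w + 1)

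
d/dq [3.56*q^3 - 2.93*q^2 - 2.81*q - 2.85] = 10.68*q^2 - 5.86*q - 2.81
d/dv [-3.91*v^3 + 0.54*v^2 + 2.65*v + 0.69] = -11.73*v^2 + 1.08*v + 2.65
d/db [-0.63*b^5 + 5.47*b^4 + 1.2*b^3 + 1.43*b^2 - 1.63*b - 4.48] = -3.15*b^4 + 21.88*b^3 + 3.6*b^2 + 2.86*b - 1.63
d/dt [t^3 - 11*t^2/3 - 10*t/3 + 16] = 3*t^2 - 22*t/3 - 10/3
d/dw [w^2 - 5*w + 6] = 2*w - 5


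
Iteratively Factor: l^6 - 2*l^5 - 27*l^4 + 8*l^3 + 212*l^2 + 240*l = (l + 3)*(l^5 - 5*l^4 - 12*l^3 + 44*l^2 + 80*l) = (l + 2)*(l + 3)*(l^4 - 7*l^3 + 2*l^2 + 40*l) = (l - 4)*(l + 2)*(l + 3)*(l^3 - 3*l^2 - 10*l) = (l - 4)*(l + 2)^2*(l + 3)*(l^2 - 5*l) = (l - 5)*(l - 4)*(l + 2)^2*(l + 3)*(l)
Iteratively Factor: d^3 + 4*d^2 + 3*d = (d + 1)*(d^2 + 3*d) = d*(d + 1)*(d + 3)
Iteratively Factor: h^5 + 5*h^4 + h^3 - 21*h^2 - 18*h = (h + 1)*(h^4 + 4*h^3 - 3*h^2 - 18*h) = h*(h + 1)*(h^3 + 4*h^2 - 3*h - 18) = h*(h - 2)*(h + 1)*(h^2 + 6*h + 9) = h*(h - 2)*(h + 1)*(h + 3)*(h + 3)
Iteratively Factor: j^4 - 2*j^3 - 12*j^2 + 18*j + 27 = (j - 3)*(j^3 + j^2 - 9*j - 9) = (j - 3)^2*(j^2 + 4*j + 3) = (j - 3)^2*(j + 1)*(j + 3)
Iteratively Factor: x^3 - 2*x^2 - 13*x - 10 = (x - 5)*(x^2 + 3*x + 2) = (x - 5)*(x + 1)*(x + 2)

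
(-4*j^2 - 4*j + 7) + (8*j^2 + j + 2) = 4*j^2 - 3*j + 9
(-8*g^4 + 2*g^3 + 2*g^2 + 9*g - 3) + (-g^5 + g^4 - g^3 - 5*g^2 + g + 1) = -g^5 - 7*g^4 + g^3 - 3*g^2 + 10*g - 2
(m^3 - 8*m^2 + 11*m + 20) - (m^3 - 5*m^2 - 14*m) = -3*m^2 + 25*m + 20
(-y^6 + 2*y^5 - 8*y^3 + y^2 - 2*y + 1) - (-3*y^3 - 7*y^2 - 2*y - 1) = -y^6 + 2*y^5 - 5*y^3 + 8*y^2 + 2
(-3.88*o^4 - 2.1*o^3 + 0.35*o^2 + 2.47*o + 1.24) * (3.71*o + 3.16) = -14.3948*o^5 - 20.0518*o^4 - 5.3375*o^3 + 10.2697*o^2 + 12.4056*o + 3.9184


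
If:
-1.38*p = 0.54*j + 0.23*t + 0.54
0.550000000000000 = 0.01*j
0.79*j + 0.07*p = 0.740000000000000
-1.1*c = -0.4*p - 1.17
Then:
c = -220.81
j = 55.00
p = -610.14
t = 3529.38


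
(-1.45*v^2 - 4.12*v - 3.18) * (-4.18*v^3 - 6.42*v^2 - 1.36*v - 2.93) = 6.061*v^5 + 26.5306*v^4 + 41.7148*v^3 + 30.2673*v^2 + 16.3964*v + 9.3174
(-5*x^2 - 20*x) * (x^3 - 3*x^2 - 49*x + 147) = -5*x^5 - 5*x^4 + 305*x^3 + 245*x^2 - 2940*x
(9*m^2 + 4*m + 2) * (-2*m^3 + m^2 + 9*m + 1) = -18*m^5 + m^4 + 81*m^3 + 47*m^2 + 22*m + 2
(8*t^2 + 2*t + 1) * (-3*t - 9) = -24*t^3 - 78*t^2 - 21*t - 9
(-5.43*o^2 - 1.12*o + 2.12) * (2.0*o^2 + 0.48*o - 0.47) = -10.86*o^4 - 4.8464*o^3 + 6.2545*o^2 + 1.544*o - 0.9964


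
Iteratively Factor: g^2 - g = (g)*(g - 1)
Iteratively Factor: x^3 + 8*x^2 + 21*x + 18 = (x + 2)*(x^2 + 6*x + 9) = (x + 2)*(x + 3)*(x + 3)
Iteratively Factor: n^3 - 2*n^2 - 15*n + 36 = (n - 3)*(n^2 + n - 12) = (n - 3)*(n + 4)*(n - 3)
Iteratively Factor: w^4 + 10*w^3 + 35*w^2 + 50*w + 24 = (w + 3)*(w^3 + 7*w^2 + 14*w + 8) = (w + 2)*(w + 3)*(w^2 + 5*w + 4) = (w + 1)*(w + 2)*(w + 3)*(w + 4)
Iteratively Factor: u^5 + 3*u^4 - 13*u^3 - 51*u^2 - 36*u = (u + 3)*(u^4 - 13*u^2 - 12*u) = u*(u + 3)*(u^3 - 13*u - 12) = u*(u - 4)*(u + 3)*(u^2 + 4*u + 3) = u*(u - 4)*(u + 3)^2*(u + 1)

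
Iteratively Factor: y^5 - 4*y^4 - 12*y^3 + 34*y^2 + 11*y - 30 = (y - 2)*(y^4 - 2*y^3 - 16*y^2 + 2*y + 15) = (y - 2)*(y + 3)*(y^3 - 5*y^2 - y + 5) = (y - 2)*(y + 1)*(y + 3)*(y^2 - 6*y + 5) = (y - 5)*(y - 2)*(y + 1)*(y + 3)*(y - 1)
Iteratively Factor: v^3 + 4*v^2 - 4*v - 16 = (v + 2)*(v^2 + 2*v - 8) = (v - 2)*(v + 2)*(v + 4)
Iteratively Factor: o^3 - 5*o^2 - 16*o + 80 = (o - 5)*(o^2 - 16) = (o - 5)*(o + 4)*(o - 4)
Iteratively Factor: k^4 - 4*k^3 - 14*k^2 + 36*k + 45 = (k + 3)*(k^3 - 7*k^2 + 7*k + 15) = (k + 1)*(k + 3)*(k^2 - 8*k + 15) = (k - 5)*(k + 1)*(k + 3)*(k - 3)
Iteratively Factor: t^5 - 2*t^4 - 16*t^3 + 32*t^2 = (t + 4)*(t^4 - 6*t^3 + 8*t^2) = t*(t + 4)*(t^3 - 6*t^2 + 8*t) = t*(t - 2)*(t + 4)*(t^2 - 4*t) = t^2*(t - 2)*(t + 4)*(t - 4)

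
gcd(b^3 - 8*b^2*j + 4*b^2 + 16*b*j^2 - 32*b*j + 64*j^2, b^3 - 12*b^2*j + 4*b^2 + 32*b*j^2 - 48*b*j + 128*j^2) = b^2 - 4*b*j + 4*b - 16*j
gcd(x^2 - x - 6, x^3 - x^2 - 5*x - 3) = x - 3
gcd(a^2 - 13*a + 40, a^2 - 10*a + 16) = a - 8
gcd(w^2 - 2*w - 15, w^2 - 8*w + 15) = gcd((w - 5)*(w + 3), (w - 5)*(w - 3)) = w - 5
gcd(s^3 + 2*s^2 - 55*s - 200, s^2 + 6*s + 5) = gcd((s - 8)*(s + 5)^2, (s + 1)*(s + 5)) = s + 5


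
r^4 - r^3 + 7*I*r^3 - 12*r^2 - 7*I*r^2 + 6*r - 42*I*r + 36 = (r - 3)*(r + 2)*(r + I)*(r + 6*I)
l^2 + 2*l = l*(l + 2)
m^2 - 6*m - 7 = (m - 7)*(m + 1)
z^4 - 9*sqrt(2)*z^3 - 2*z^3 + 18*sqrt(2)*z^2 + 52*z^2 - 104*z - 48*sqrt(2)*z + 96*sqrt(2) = (z - 2)*(z - 4*sqrt(2))*(z - 3*sqrt(2))*(z - 2*sqrt(2))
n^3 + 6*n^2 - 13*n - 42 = (n - 3)*(n + 2)*(n + 7)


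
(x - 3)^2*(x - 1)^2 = x^4 - 8*x^3 + 22*x^2 - 24*x + 9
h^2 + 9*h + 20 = (h + 4)*(h + 5)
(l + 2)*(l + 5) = l^2 + 7*l + 10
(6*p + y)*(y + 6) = 6*p*y + 36*p + y^2 + 6*y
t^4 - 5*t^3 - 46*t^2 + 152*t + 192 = (t - 8)*(t - 4)*(t + 1)*(t + 6)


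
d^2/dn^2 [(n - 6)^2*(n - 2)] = 6*n - 28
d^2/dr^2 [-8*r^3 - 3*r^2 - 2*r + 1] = -48*r - 6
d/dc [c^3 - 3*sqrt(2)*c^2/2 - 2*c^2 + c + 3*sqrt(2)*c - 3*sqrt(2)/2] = 3*c^2 - 3*sqrt(2)*c - 4*c + 1 + 3*sqrt(2)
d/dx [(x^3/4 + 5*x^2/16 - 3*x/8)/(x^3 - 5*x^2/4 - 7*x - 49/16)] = 2*(-80*x^4 - 352*x^3 - 634*x^2 - 245*x + 147)/(256*x^6 - 640*x^5 - 3184*x^4 + 2912*x^3 + 14504*x^2 + 10976*x + 2401)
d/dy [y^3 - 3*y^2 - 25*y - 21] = 3*y^2 - 6*y - 25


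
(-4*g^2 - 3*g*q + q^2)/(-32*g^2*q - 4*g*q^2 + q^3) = (4*g^2 + 3*g*q - q^2)/(q*(32*g^2 + 4*g*q - q^2))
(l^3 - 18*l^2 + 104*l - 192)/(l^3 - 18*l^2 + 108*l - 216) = (l^2 - 12*l + 32)/(l^2 - 12*l + 36)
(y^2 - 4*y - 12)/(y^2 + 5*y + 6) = (y - 6)/(y + 3)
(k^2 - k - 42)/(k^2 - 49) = (k + 6)/(k + 7)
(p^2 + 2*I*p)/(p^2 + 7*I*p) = (p + 2*I)/(p + 7*I)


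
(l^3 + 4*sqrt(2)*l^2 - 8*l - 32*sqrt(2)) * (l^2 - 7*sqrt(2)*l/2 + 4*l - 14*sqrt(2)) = l^5 + sqrt(2)*l^4/2 + 4*l^4 - 36*l^3 + 2*sqrt(2)*l^3 - 144*l^2 - 4*sqrt(2)*l^2 - 16*sqrt(2)*l + 224*l + 896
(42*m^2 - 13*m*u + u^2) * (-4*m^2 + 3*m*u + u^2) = -168*m^4 + 178*m^3*u - m^2*u^2 - 10*m*u^3 + u^4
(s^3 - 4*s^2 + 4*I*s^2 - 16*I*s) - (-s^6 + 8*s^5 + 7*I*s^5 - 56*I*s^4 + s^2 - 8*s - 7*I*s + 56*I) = s^6 - 8*s^5 - 7*I*s^5 + 56*I*s^4 + s^3 - 5*s^2 + 4*I*s^2 + 8*s - 9*I*s - 56*I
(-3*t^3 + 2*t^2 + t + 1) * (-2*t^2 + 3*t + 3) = 6*t^5 - 13*t^4 - 5*t^3 + 7*t^2 + 6*t + 3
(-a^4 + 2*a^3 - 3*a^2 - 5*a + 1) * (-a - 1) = a^5 - a^4 + a^3 + 8*a^2 + 4*a - 1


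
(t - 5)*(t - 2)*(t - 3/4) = t^3 - 31*t^2/4 + 61*t/4 - 15/2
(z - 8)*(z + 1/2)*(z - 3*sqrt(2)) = z^3 - 15*z^2/2 - 3*sqrt(2)*z^2 - 4*z + 45*sqrt(2)*z/2 + 12*sqrt(2)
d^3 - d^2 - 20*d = d*(d - 5)*(d + 4)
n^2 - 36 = (n - 6)*(n + 6)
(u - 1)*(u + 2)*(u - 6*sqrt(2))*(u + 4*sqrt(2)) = u^4 - 2*sqrt(2)*u^3 + u^3 - 50*u^2 - 2*sqrt(2)*u^2 - 48*u + 4*sqrt(2)*u + 96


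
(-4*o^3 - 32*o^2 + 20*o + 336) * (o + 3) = -4*o^4 - 44*o^3 - 76*o^2 + 396*o + 1008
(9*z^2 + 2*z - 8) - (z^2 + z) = 8*z^2 + z - 8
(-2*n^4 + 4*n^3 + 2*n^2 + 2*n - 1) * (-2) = 4*n^4 - 8*n^3 - 4*n^2 - 4*n + 2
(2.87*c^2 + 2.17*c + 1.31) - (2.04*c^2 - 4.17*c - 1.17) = 0.83*c^2 + 6.34*c + 2.48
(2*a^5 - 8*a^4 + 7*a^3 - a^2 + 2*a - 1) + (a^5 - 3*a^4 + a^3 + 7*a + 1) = 3*a^5 - 11*a^4 + 8*a^3 - a^2 + 9*a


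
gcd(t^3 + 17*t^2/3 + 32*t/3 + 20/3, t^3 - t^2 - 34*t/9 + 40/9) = t + 2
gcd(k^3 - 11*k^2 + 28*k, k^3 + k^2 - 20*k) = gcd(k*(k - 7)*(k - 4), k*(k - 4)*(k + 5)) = k^2 - 4*k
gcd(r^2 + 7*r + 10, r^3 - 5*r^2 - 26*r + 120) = r + 5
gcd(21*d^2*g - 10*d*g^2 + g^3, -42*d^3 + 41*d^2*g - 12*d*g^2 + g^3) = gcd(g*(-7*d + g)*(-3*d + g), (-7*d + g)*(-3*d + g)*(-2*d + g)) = 21*d^2 - 10*d*g + g^2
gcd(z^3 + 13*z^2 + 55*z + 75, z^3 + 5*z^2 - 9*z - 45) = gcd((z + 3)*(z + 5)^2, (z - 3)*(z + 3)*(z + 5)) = z^2 + 8*z + 15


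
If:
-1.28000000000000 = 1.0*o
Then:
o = -1.28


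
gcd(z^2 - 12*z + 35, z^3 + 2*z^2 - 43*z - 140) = z - 7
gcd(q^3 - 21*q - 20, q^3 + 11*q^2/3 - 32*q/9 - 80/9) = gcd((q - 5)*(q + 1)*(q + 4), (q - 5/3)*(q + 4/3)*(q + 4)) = q + 4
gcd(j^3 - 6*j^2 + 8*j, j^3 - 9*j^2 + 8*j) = j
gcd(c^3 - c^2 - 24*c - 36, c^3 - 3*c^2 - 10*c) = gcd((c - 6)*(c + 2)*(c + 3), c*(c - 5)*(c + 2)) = c + 2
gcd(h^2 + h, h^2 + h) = h^2 + h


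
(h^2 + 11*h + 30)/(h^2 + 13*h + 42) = (h + 5)/(h + 7)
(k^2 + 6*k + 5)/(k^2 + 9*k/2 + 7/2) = 2*(k + 5)/(2*k + 7)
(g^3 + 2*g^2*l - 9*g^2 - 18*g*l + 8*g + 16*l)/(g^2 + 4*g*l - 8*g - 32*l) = (g^2 + 2*g*l - g - 2*l)/(g + 4*l)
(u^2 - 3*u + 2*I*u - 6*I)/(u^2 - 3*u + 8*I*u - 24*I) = (u + 2*I)/(u + 8*I)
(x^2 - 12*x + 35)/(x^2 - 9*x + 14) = (x - 5)/(x - 2)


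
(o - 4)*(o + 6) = o^2 + 2*o - 24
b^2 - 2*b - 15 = (b - 5)*(b + 3)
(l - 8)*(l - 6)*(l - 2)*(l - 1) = l^4 - 17*l^3 + 92*l^2 - 172*l + 96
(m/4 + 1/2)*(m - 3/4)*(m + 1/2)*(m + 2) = m^4/4 + 15*m^3/16 + 21*m^2/32 - 5*m/8 - 3/8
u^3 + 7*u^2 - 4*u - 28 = (u - 2)*(u + 2)*(u + 7)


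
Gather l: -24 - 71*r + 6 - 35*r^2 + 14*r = -35*r^2 - 57*r - 18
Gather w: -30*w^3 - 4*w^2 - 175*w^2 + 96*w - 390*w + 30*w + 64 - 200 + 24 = -30*w^3 - 179*w^2 - 264*w - 112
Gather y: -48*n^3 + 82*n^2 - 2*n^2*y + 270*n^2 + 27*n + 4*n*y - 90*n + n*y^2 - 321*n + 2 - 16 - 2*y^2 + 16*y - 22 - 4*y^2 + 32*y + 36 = -48*n^3 + 352*n^2 - 384*n + y^2*(n - 6) + y*(-2*n^2 + 4*n + 48)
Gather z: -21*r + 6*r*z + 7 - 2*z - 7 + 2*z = 6*r*z - 21*r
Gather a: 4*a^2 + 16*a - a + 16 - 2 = 4*a^2 + 15*a + 14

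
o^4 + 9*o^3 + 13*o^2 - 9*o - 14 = (o - 1)*(o + 1)*(o + 2)*(o + 7)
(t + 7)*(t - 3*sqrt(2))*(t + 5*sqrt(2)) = t^3 + 2*sqrt(2)*t^2 + 7*t^2 - 30*t + 14*sqrt(2)*t - 210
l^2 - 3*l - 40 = (l - 8)*(l + 5)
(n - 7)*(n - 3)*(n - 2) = n^3 - 12*n^2 + 41*n - 42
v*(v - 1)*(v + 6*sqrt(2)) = v^3 - v^2 + 6*sqrt(2)*v^2 - 6*sqrt(2)*v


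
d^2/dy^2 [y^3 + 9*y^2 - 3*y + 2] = 6*y + 18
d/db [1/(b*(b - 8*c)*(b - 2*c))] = (-b*(b - 8*c) - b*(b - 2*c) - (b - 8*c)*(b - 2*c))/(b^2*(b - 8*c)^2*(b - 2*c)^2)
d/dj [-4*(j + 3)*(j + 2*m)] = -8*j - 8*m - 12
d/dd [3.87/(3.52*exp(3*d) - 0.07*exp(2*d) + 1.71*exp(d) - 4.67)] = (-40.8672*exp(2*d) + 0.5418*exp(d) - 6.6177)*exp(d)/(3.52*exp(3*d) - 0.07*exp(2*d) + 1.71*exp(d) - 4.67)^2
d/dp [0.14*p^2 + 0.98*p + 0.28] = 0.28*p + 0.98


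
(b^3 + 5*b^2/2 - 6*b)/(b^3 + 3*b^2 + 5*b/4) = 2*(2*b^2 + 5*b - 12)/(4*b^2 + 12*b + 5)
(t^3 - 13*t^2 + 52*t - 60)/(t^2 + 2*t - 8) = (t^2 - 11*t + 30)/(t + 4)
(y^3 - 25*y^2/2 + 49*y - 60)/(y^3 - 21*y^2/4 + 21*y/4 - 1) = 2*(2*y^2 - 17*y + 30)/(4*y^2 - 5*y + 1)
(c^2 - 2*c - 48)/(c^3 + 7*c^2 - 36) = (c - 8)/(c^2 + c - 6)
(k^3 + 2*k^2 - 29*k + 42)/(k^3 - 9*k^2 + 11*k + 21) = (k^2 + 5*k - 14)/(k^2 - 6*k - 7)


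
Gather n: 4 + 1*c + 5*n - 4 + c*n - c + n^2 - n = n^2 + n*(c + 4)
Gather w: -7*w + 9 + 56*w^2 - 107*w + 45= 56*w^2 - 114*w + 54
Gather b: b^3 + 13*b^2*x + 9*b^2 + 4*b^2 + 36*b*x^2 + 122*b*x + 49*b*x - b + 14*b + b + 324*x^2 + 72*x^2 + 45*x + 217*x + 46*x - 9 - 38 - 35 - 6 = b^3 + b^2*(13*x + 13) + b*(36*x^2 + 171*x + 14) + 396*x^2 + 308*x - 88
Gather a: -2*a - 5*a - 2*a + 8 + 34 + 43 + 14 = 99 - 9*a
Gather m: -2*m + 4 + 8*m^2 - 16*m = 8*m^2 - 18*m + 4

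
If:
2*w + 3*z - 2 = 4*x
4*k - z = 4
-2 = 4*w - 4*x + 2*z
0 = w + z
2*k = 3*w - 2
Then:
No Solution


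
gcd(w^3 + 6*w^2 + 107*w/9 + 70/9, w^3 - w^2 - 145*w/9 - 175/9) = w^2 + 4*w + 35/9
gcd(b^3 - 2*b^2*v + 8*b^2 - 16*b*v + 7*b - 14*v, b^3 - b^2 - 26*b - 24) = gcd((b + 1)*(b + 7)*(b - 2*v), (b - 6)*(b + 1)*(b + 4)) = b + 1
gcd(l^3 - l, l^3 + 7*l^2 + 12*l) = l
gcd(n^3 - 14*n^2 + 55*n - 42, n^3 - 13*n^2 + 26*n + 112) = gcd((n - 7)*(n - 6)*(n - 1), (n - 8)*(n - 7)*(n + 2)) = n - 7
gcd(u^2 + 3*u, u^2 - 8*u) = u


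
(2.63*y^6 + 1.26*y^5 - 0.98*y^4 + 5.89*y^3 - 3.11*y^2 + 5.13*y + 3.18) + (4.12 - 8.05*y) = 2.63*y^6 + 1.26*y^5 - 0.98*y^4 + 5.89*y^3 - 3.11*y^2 - 2.92*y + 7.3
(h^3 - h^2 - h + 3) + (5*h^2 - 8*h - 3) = h^3 + 4*h^2 - 9*h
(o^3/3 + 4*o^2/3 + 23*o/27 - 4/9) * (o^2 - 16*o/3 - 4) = o^5/3 - 4*o^4/9 - 205*o^3/27 - 836*o^2/81 - 28*o/27 + 16/9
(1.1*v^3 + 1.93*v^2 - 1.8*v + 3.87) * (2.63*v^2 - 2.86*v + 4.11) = 2.893*v^5 + 1.9299*v^4 - 5.7328*v^3 + 23.2584*v^2 - 18.4662*v + 15.9057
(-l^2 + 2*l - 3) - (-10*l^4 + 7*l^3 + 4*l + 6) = 10*l^4 - 7*l^3 - l^2 - 2*l - 9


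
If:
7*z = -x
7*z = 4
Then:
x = -4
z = 4/7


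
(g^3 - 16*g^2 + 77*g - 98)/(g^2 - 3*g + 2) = (g^2 - 14*g + 49)/(g - 1)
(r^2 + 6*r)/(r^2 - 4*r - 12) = r*(r + 6)/(r^2 - 4*r - 12)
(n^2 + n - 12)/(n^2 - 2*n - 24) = (n - 3)/(n - 6)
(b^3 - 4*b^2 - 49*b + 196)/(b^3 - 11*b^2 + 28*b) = (b + 7)/b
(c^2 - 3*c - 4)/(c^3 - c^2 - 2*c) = (c - 4)/(c*(c - 2))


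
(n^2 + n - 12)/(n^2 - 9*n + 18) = (n + 4)/(n - 6)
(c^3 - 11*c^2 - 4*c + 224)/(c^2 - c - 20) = (c^2 - 15*c + 56)/(c - 5)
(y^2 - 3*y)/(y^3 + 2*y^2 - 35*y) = (y - 3)/(y^2 + 2*y - 35)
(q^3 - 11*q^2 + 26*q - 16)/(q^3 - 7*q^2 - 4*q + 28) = (q^2 - 9*q + 8)/(q^2 - 5*q - 14)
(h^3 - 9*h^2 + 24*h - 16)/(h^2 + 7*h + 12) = (h^3 - 9*h^2 + 24*h - 16)/(h^2 + 7*h + 12)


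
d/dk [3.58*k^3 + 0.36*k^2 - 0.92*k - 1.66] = 10.74*k^2 + 0.72*k - 0.92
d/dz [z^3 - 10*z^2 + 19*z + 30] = 3*z^2 - 20*z + 19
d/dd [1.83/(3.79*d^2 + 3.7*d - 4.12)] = (-13.8714*d - 6.771)/(3.79*d^2 + 3.7*d - 4.12)^2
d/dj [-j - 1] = -1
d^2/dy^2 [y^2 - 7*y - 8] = 2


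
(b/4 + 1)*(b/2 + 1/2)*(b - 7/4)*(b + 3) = b^4/8 + 25*b^3/32 + 5*b^2/8 - 85*b/32 - 21/8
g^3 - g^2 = g^2*(g - 1)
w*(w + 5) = w^2 + 5*w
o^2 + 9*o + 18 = (o + 3)*(o + 6)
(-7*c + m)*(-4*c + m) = 28*c^2 - 11*c*m + m^2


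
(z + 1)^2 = z^2 + 2*z + 1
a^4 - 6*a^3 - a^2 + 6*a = a*(a - 6)*(a - 1)*(a + 1)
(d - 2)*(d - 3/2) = d^2 - 7*d/2 + 3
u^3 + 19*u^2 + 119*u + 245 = (u + 5)*(u + 7)^2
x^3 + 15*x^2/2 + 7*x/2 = x*(x + 1/2)*(x + 7)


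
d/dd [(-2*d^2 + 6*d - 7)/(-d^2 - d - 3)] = (8*d^2 - 2*d - 25)/(d^4 + 2*d^3 + 7*d^2 + 6*d + 9)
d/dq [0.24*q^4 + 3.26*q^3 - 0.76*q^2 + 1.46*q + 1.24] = 0.96*q^3 + 9.78*q^2 - 1.52*q + 1.46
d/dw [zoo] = 0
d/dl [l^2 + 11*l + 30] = 2*l + 11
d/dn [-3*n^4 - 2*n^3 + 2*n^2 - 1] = 2*n*(-6*n^2 - 3*n + 2)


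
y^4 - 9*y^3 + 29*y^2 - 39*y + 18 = (y - 3)^2*(y - 2)*(y - 1)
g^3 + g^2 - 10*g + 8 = (g - 2)*(g - 1)*(g + 4)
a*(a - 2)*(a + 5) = a^3 + 3*a^2 - 10*a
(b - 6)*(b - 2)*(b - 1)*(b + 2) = b^4 - 7*b^3 + 2*b^2 + 28*b - 24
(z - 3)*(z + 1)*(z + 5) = z^3 + 3*z^2 - 13*z - 15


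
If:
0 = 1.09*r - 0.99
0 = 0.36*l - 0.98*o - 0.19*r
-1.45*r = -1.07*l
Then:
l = 1.23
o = 0.28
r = 0.91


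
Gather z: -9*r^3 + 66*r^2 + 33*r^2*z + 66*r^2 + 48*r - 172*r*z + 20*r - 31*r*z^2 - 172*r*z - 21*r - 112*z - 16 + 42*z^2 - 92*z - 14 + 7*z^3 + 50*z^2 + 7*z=-9*r^3 + 132*r^2 + 47*r + 7*z^3 + z^2*(92 - 31*r) + z*(33*r^2 - 344*r - 197) - 30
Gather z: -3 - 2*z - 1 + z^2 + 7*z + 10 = z^2 + 5*z + 6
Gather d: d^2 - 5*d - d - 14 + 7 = d^2 - 6*d - 7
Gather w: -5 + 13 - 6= 2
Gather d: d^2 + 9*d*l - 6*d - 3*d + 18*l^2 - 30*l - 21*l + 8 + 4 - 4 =d^2 + d*(9*l - 9) + 18*l^2 - 51*l + 8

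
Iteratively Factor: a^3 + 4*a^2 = (a + 4)*(a^2) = a*(a + 4)*(a)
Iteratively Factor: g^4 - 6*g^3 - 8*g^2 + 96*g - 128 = (g - 4)*(g^3 - 2*g^2 - 16*g + 32) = (g - 4)*(g + 4)*(g^2 - 6*g + 8) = (g - 4)*(g - 2)*(g + 4)*(g - 4)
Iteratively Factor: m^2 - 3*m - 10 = (m + 2)*(m - 5)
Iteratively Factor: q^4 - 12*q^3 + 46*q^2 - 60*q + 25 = (q - 5)*(q^3 - 7*q^2 + 11*q - 5) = (q - 5)*(q - 1)*(q^2 - 6*q + 5) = (q - 5)*(q - 1)^2*(q - 5)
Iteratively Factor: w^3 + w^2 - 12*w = (w + 4)*(w^2 - 3*w) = w*(w + 4)*(w - 3)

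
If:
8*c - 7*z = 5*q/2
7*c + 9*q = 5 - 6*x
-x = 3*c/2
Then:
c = 63*z/67 + 25/134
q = 14*z/67 + 40/67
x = -189*z/134 - 75/268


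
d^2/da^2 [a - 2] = 0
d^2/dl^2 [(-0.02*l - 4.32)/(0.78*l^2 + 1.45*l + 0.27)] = (-(0.02*l + 4.32)*(1.56*l + 1.45)*(3.12*l + 2.9) + (0.0936*l + 6.7972)*(0.78*l^2 + 1.45*l + 0.27))/(0.78*l^2 + 1.45*l + 0.27)^3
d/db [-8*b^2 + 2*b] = 2 - 16*b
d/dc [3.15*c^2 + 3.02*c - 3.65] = 6.3*c + 3.02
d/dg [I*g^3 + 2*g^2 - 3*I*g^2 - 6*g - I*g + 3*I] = 3*I*g^2 + g*(4 - 6*I) - 6 - I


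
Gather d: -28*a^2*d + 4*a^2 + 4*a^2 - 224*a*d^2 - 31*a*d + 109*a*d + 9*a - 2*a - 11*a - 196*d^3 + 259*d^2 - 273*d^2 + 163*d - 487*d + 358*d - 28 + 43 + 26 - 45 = 8*a^2 - 4*a - 196*d^3 + d^2*(-224*a - 14) + d*(-28*a^2 + 78*a + 34) - 4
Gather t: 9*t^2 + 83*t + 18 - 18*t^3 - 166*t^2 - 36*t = -18*t^3 - 157*t^2 + 47*t + 18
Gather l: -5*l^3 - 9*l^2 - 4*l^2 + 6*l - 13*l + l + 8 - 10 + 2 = -5*l^3 - 13*l^2 - 6*l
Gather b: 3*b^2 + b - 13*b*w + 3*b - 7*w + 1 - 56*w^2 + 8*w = 3*b^2 + b*(4 - 13*w) - 56*w^2 + w + 1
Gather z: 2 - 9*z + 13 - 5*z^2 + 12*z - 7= -5*z^2 + 3*z + 8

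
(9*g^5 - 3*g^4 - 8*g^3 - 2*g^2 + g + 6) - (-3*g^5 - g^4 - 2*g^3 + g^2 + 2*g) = 12*g^5 - 2*g^4 - 6*g^3 - 3*g^2 - g + 6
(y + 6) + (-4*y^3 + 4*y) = -4*y^3 + 5*y + 6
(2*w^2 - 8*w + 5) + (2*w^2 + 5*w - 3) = 4*w^2 - 3*w + 2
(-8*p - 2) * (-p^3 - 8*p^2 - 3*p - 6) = 8*p^4 + 66*p^3 + 40*p^2 + 54*p + 12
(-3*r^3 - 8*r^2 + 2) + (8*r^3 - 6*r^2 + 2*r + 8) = 5*r^3 - 14*r^2 + 2*r + 10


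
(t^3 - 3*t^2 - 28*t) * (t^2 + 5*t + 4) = t^5 + 2*t^4 - 39*t^3 - 152*t^2 - 112*t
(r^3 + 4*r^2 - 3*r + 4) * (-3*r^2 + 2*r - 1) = -3*r^5 - 10*r^4 + 16*r^3 - 22*r^2 + 11*r - 4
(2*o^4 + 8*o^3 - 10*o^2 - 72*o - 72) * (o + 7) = 2*o^5 + 22*o^4 + 46*o^3 - 142*o^2 - 576*o - 504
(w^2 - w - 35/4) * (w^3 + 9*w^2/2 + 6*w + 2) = w^5 + 7*w^4/2 - 29*w^3/4 - 347*w^2/8 - 109*w/2 - 35/2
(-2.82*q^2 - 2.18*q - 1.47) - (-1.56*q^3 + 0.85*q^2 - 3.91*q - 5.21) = 1.56*q^3 - 3.67*q^2 + 1.73*q + 3.74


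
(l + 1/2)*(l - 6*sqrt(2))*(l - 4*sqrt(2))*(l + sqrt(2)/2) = l^4 - 19*sqrt(2)*l^3/2 + l^3/2 - 19*sqrt(2)*l^2/4 + 38*l^2 + 19*l + 24*sqrt(2)*l + 12*sqrt(2)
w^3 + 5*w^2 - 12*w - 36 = (w - 3)*(w + 2)*(w + 6)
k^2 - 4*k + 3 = (k - 3)*(k - 1)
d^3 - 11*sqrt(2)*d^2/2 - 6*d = d*(d - 6*sqrt(2))*(d + sqrt(2)/2)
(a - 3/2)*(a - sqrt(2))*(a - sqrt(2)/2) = a^3 - 3*sqrt(2)*a^2/2 - 3*a^2/2 + a + 9*sqrt(2)*a/4 - 3/2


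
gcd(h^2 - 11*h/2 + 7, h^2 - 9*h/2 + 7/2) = h - 7/2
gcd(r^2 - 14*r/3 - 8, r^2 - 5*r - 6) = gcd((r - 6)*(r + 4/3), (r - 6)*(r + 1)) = r - 6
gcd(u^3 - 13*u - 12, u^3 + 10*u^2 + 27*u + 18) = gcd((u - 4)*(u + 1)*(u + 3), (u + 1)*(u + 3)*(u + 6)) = u^2 + 4*u + 3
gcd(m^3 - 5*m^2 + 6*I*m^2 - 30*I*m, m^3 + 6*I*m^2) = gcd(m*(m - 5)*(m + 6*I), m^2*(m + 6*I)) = m^2 + 6*I*m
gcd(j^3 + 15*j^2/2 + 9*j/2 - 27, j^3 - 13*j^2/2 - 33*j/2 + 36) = j^2 + 3*j/2 - 9/2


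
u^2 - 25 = (u - 5)*(u + 5)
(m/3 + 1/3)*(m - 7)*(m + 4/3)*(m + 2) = m^4/3 - 8*m^3/9 - 73*m^2/9 - 118*m/9 - 56/9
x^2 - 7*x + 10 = (x - 5)*(x - 2)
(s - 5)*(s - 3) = s^2 - 8*s + 15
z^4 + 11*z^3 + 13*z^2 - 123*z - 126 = (z - 3)*(z + 1)*(z + 6)*(z + 7)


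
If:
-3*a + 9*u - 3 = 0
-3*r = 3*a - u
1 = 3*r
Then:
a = -1/4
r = 1/3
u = 1/4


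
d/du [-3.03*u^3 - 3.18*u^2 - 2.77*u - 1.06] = -9.09*u^2 - 6.36*u - 2.77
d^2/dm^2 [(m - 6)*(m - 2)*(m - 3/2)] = 6*m - 19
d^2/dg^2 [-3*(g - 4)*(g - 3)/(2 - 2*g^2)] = 3*(-7*g^3 + 39*g^2 - 21*g + 13)/(g^6 - 3*g^4 + 3*g^2 - 1)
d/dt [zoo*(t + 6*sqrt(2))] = zoo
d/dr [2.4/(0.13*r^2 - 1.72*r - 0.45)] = (4.128 - 0.624*r)/(-0.13*r^2 + 1.72*r + 0.45)^2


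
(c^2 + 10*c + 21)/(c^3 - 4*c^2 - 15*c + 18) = (c + 7)/(c^2 - 7*c + 6)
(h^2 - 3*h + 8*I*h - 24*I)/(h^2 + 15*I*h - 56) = (h - 3)/(h + 7*I)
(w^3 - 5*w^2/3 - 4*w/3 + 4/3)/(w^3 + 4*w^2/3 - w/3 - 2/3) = (w - 2)/(w + 1)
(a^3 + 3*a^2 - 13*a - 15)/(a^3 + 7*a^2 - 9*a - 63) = (a^2 + 6*a + 5)/(a^2 + 10*a + 21)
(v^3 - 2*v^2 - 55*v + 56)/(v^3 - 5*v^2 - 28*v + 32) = (v + 7)/(v + 4)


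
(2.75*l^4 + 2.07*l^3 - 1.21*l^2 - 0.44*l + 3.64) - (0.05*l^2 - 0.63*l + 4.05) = 2.75*l^4 + 2.07*l^3 - 1.26*l^2 + 0.19*l - 0.41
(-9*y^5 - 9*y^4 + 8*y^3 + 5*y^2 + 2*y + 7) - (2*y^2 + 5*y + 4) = -9*y^5 - 9*y^4 + 8*y^3 + 3*y^2 - 3*y + 3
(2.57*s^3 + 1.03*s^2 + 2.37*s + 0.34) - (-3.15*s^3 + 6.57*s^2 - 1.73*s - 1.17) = 5.72*s^3 - 5.54*s^2 + 4.1*s + 1.51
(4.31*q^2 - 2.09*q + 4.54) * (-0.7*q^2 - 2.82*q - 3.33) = -3.017*q^4 - 10.6912*q^3 - 11.6365*q^2 - 5.8431*q - 15.1182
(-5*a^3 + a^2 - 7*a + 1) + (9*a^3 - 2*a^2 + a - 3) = 4*a^3 - a^2 - 6*a - 2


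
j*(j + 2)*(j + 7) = j^3 + 9*j^2 + 14*j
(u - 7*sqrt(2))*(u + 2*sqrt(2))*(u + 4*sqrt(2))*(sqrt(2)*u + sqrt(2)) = sqrt(2)*u^4 - 2*u^3 + sqrt(2)*u^3 - 68*sqrt(2)*u^2 - 2*u^2 - 224*u - 68*sqrt(2)*u - 224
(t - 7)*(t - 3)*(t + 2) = t^3 - 8*t^2 + t + 42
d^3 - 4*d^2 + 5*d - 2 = (d - 2)*(d - 1)^2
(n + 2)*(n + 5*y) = n^2 + 5*n*y + 2*n + 10*y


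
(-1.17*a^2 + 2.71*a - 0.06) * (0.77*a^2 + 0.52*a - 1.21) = -0.9009*a^4 + 1.4783*a^3 + 2.7787*a^2 - 3.3103*a + 0.0726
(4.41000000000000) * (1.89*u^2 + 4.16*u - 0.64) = 8.3349*u^2 + 18.3456*u - 2.8224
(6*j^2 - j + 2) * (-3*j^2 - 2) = -18*j^4 + 3*j^3 - 18*j^2 + 2*j - 4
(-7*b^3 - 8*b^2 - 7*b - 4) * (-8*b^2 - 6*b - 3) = 56*b^5 + 106*b^4 + 125*b^3 + 98*b^2 + 45*b + 12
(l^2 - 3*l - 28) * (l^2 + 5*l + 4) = l^4 + 2*l^3 - 39*l^2 - 152*l - 112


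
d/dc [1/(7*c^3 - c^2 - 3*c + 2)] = (-21*c^2 + 2*c + 3)/(7*c^3 - c^2 - 3*c + 2)^2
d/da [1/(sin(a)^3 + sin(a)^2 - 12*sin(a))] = (-3*sin(a)^2 - 2*sin(a) + 12)*cos(a)/((sin(a)^2 + sin(a) - 12)^2*sin(a)^2)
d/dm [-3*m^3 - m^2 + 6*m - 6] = -9*m^2 - 2*m + 6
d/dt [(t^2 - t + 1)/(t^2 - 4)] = (t^2 - 10*t + 4)/(t^4 - 8*t^2 + 16)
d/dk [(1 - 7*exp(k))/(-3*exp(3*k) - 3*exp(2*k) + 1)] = (-3*(3*exp(k) + 2)*(7*exp(k) - 1)*exp(k) + 21*exp(3*k) + 21*exp(2*k) - 7)*exp(k)/(3*exp(3*k) + 3*exp(2*k) - 1)^2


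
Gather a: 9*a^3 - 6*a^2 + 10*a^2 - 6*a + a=9*a^3 + 4*a^2 - 5*a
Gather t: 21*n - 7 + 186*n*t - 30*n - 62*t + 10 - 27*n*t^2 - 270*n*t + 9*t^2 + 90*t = -9*n + t^2*(9 - 27*n) + t*(28 - 84*n) + 3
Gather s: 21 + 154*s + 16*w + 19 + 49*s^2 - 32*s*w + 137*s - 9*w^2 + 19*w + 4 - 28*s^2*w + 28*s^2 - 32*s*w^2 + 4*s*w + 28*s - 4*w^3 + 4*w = s^2*(77 - 28*w) + s*(-32*w^2 - 28*w + 319) - 4*w^3 - 9*w^2 + 39*w + 44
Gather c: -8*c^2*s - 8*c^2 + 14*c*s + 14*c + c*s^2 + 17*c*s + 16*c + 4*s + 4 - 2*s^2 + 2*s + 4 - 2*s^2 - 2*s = c^2*(-8*s - 8) + c*(s^2 + 31*s + 30) - 4*s^2 + 4*s + 8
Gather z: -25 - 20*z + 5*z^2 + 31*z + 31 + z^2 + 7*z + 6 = 6*z^2 + 18*z + 12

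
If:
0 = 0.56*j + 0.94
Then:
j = -1.68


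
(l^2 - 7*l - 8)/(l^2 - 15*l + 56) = (l + 1)/(l - 7)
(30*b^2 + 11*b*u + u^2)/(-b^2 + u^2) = (30*b^2 + 11*b*u + u^2)/(-b^2 + u^2)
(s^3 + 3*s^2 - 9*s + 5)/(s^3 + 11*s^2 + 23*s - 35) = (s - 1)/(s + 7)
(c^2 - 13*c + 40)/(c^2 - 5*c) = (c - 8)/c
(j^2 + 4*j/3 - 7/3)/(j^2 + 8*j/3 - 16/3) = (3*j^2 + 4*j - 7)/(3*j^2 + 8*j - 16)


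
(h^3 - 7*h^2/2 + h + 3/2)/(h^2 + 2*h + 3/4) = 2*(h^2 - 4*h + 3)/(2*h + 3)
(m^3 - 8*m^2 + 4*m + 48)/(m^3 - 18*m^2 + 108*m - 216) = (m^2 - 2*m - 8)/(m^2 - 12*m + 36)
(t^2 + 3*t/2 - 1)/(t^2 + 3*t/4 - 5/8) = 4*(t + 2)/(4*t + 5)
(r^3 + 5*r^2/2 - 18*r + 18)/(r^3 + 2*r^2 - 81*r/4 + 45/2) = 2*(r - 2)/(2*r - 5)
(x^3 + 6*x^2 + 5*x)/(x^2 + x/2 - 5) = 2*x*(x^2 + 6*x + 5)/(2*x^2 + x - 10)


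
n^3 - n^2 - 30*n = n*(n - 6)*(n + 5)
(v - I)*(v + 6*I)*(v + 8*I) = v^3 + 13*I*v^2 - 34*v + 48*I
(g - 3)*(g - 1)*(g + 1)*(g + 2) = g^4 - g^3 - 7*g^2 + g + 6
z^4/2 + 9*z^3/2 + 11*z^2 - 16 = (z/2 + 1)*(z - 1)*(z + 4)^2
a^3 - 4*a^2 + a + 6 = (a - 3)*(a - 2)*(a + 1)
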